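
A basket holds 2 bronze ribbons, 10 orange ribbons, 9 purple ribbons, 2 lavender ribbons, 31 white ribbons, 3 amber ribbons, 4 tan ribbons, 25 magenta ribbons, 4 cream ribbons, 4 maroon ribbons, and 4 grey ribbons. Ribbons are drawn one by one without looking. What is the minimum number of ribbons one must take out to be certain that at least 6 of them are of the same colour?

An adversary could hand out at most 5 ribbons per colour (7 colours run out sooner): 2 + 5 + 5 + 2 + 5 + 3 + 4 + 5 + 4 + 4 + 4 = 43 ribbons and still no colour has 6.
By the pigeonhole principle, one more ribbon lands in a colour already at 5, so 44 draws are enough and 43 are not.

44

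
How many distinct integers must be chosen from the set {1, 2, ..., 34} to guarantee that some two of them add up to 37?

A set avoiding the sum 37 can contain at most one of each pair {x, 37−x}, plus the 2 elements whose complement lies outside the range.
The integers 1, …, 18 (18 of them) are such a set: any two sum to at least 1+2 = 3 and at most 17+18 = 35 < 37.
Pigeonhole: any 19th integer completes one of the 16 pairs, so 19 choices force a sum of 37.

19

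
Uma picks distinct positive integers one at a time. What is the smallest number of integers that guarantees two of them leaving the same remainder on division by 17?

By pigeonhole, the 17 residue classes mod 17 are the pigeonholes.
With 17 integers one could put 1 in each residue class and have no class reach 2.
The 18th integer pushes some class to 2, so 17·1 + 1 = 18.

18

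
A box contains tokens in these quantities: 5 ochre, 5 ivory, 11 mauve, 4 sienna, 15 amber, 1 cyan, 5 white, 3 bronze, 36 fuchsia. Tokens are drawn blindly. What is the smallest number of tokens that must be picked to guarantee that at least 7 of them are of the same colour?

The 9 colours are the holes; the tokens drawn are the pigeons.
To avoid 7 of any one colour, the worst case takes at most 6 of each colour, or every token of a colour that has fewer than 6.
That gives 5 + 5 + 6 + 4 + 6 + 1 + 5 + 3 + 6 = 41 tokens with no colour reaching 7.
The next token forces some colour to 7, so 41 + 1 = 42.

42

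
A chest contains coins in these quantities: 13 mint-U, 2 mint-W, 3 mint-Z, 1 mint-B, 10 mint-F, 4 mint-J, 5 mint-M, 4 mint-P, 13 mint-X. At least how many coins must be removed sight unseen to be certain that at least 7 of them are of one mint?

38

An adversary could hand out at most 6 coins per mint (6 mints run out sooner): 6 + 2 + 3 + 1 + 6 + 4 + 5 + 4 + 6 = 37 coins and still no mint has 7.
By pigeonhole, one more coin lands in a mint already at 6, so 38 draws are enough and 37 are not.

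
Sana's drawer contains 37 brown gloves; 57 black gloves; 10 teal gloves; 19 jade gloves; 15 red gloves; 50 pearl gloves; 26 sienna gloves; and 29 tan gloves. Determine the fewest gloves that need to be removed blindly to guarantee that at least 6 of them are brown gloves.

In the worst case for collecting brown gloves, every non-brown glove comes out first.
There are 57 + 10 + 19 + 15 + 50 + 26 + 29 = 206 non-brown gloves altogether.
After those, each further glove must be brown, so 206 + 6 = 212 draws guarantee 6 brown gloves.

212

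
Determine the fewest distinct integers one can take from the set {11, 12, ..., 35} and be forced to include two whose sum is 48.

15

Group the elements by complementary pair {x, 48−x}: {13,35}, {14,34}, {15,33}, …, giving 11 two-element pairs, the single value 24 (it cannot pair with itself since the integers are distinct), and 2 integers whose partner 48−x falls outside [11,35].
By the pigeonhole principle, treating each of those 14 groups as a pigeonhole, one can pick one integer per group — 14 integers — with no two summing to 48.
The 15th integer lands in an occupied pair, forcing a sum of 48.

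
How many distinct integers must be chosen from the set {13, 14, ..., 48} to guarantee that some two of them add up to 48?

A set avoiding the sum 48 can contain at most one of each pair {x, 48−x}, plus the 14 elements whose complement lies outside the range or equal to its own complement.
The integers 24, …, 48 (25 of them) are such a set: any two sum to at least 24+25 = 49 > 48.
By pigeonhole, any 26th integer completes one of the 11 pairs, so 26 choices force a sum of 48.

26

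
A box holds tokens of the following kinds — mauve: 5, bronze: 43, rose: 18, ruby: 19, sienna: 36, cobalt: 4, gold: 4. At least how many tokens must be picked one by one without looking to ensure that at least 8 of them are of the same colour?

42

Pigeonhole: the 7 colours are the holes; the tokens drawn are the pigeons.
To avoid 8 of any one colour, the worst case takes at most 7 of each colour, or every token of a colour that has fewer than 7.
That gives 5 + 7 + 7 + 7 + 7 + 4 + 4 = 41 tokens with no colour reaching 8.
The next token forces some colour to 8, so 41 + 1 = 42.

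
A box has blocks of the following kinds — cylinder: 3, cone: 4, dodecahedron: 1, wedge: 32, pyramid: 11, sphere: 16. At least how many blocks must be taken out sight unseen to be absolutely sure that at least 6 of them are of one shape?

Put each drawn block into a box by shape. The largest draw with every box below 6 takes min(count, 5) from each shape; shapes with fewer than 5 contribute all they have.
Σ min(cᵢ, 5) = 3 + 4 + 1 + 5 + 5 + 5 = 23.
Draw number 23 + 1 = 24 must push one box to 6.

24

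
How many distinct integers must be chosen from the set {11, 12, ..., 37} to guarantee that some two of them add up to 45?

A set avoiding the sum 45 can contain at most one of each pair {x, 45−x}, plus the 3 elements whose complement lies outside the range.
The integers 23, …, 37 (15 of them) are such a set: any two sum to at least 23+24 = 47 > 45.
By the pigeonhole principle, any 16th integer completes one of the 12 pairs, so 16 choices force a sum of 45.

16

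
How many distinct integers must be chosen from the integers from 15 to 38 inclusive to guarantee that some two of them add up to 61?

Two chosen integers sum to 61 exactly when both halves of some pair {x, 61−x} with 23 ≤ x ≤ 61−x ≤ 38 are chosen — 8 such pairs.
The remaining 8 elements (those with no distinct partner in range) can never complete a 61-sum, so the worst case takes all of them and one from each pair: 8 + 8 = 16.
By the pigeonhole principle, the 17th integer has to be the second member of some pair, so 16 + 1 = 17.

17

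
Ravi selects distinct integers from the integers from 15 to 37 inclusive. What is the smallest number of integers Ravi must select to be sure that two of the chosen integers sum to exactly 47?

Group the elements by complementary pair {x, 47−x}: {15,32}, {16,31}, {17,30}, …, giving 9 two-element pairs and 5 integers whose partner 47−x falls outside [15,37].
Pigeonhole: treating each of those 14 groups as a pigeonhole, one can pick one integer per group — 14 integers — with no two summing to 47.
The 15th integer lands in an occupied pair, forcing a sum of 47.

15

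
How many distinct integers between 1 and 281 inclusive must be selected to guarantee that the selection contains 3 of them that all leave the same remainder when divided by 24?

49

The 24 residue classes mod 24 are the pigeonholes.
With 48 integers one could put 2 in each residue class and have no class reach 3.
The 49th integer pushes some class to 3, so 24·2 + 1 = 49.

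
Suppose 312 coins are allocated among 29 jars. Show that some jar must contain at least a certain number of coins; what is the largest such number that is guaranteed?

11

The 29 jars are the holes and the 312 coins are the pigeons.
If every jar held at most 10 coins, the total would be at most 29 × 10 = 290, which is less than 312.
So some jar holds at least ⌈312/29⌉ = 11 coins.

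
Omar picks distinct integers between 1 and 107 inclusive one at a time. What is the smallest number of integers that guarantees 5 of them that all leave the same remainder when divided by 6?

By pigeonhole, the 6 residue classes mod 6 are the pigeonholes.
With 24 integers one could put 4 in each residue class and have no class reach 5.
The 25th integer pushes some class to 5, so 6·4 + 1 = 25.

25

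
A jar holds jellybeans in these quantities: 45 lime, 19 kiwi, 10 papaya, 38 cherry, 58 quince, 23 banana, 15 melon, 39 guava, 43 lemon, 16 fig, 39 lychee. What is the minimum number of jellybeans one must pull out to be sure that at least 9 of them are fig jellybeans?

338

In the worst case for collecting fig jellybeans, every non-fig jellybean comes out first.
There are 45 + 19 + 10 + 38 + 58 + 23 + 15 + 39 + 43 + 39 = 329 non-fig jellybeans altogether.
After those, each further jellybean must be fig, so 329 + 9 = 338 draws guarantee 9 fig jellybeans.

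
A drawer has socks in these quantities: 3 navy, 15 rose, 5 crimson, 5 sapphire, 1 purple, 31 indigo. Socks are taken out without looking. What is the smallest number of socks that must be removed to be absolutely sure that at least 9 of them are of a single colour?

31

By pigeonhole, put each drawn sock into a box by colour. The largest draw with every box below 9 takes min(count, 8) from each colour; colours with fewer than 8 contribute all they have.
Σ min(cᵢ, 8) = 3 + 8 + 5 + 5 + 1 + 8 = 30.
Draw number 30 + 1 = 31 must push one box to 9.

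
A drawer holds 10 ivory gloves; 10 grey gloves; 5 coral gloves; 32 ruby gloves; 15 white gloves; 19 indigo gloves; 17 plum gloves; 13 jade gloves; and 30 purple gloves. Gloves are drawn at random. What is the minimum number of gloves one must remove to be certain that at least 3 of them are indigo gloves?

In the worst case for collecting indigo gloves, every non-indigo glove comes out first.
There are 10 + 10 + 5 + 32 + 15 + 17 + 13 + 30 = 132 non-indigo gloves altogether.
After those, each further glove must be indigo, so 132 + 3 = 135 draws guarantee 3 indigo gloves.

135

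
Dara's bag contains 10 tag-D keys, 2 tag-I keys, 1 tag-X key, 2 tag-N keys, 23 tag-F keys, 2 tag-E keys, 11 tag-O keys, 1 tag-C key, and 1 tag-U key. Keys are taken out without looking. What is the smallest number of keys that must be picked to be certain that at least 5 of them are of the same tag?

22

The 9 tags are the holes; the keys drawn are the pigeons.
To avoid 5 of any one tag, the worst case takes at most 4 of each tag, or every key of a tag that has fewer than 4.
That gives 4 + 2 + 1 + 2 + 4 + 2 + 4 + 1 + 1 = 21 keys with no tag reaching 5.
The next key forces some tag to 5, so 21 + 1 = 22.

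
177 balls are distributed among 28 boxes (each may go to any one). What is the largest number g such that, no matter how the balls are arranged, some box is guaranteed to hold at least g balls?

7

Pigeonhole: the 28 boxes are the holes and the 177 balls are the pigeons.
If every box held at most 6 balls, the total would be at most 28 × 6 = 168, which is less than 177.
So some box holds at least ⌈177/28⌉ = 7 balls.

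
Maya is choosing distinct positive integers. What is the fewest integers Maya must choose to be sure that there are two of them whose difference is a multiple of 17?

Integers whose pairwise differences are multiples of 17 are exactly those sharing a remainder mod 17. By the pigeonhole principle, the 17 residue classes mod 17 are the pigeonholes.
With 17 integers one could put 1 in each residue class and have no class reach 2.
The 18th integer pushes some class to 2, so 17·1 + 1 = 18.

18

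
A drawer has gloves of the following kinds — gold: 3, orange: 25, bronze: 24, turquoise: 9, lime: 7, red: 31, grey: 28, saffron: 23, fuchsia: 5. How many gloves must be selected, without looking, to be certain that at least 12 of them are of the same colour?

The 9 colours are the holes; the gloves drawn are the pigeons.
To avoid 12 of any one colour, the worst case takes at most 11 of each colour, or every glove of a colour that has fewer than 11.
That gives 3 + 11 + 11 + 9 + 7 + 11 + 11 + 11 + 5 = 79 gloves with no colour reaching 12.
The next glove forces some colour to 12, so 79 + 1 = 80.

80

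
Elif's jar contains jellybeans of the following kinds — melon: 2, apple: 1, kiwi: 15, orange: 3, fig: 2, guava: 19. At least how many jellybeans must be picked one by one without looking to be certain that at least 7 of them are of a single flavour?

21

The 6 flavours are the holes; the jellybeans drawn are the pigeons.
To avoid 7 of any one flavour, the worst case takes at most 6 of each flavour, or every jellybean of a flavour that has fewer than 6.
That gives 2 + 1 + 6 + 3 + 2 + 6 = 20 jellybeans with no flavour reaching 7.
The next jellybean forces some flavour to 7, so 20 + 1 = 21.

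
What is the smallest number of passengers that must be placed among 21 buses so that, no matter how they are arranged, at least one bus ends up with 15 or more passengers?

With 294 passengers one could put exactly 14 in each of the 21 buses, and no bus would reach 15.
One more passenger must land in a bus that already has 14, giving it 15.
So 21 × 14 + 1 = 295 passengers are required.

295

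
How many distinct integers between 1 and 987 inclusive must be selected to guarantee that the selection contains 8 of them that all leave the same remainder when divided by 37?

The 37 residue classes mod 37 are the pigeonholes.
With 259 integers one could put 7 in each residue class and have no class reach 8.
The 260th integer pushes some class to 8, so 37·7 + 1 = 260.

260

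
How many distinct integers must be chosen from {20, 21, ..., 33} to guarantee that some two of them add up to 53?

A set avoiding the sum 53 can contain at most one of each pair {x, 53−x}.
The integers 27, …, 33 (7 of them) are such a set: any two sum to at least 27+28 = 55 > 53.
By pigeonhole, any 8th integer completes one of the 7 pairs, so 8 choices force a sum of 53.

8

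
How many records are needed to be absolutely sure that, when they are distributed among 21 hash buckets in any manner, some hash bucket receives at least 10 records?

With 189 records one could put exactly 9 in each of the 21 hash buckets, and no hash bucket would reach 10.
One more record must land in a hash bucket that already has 9, giving it 10.
So 21 × 9 + 1 = 190 records are required.

190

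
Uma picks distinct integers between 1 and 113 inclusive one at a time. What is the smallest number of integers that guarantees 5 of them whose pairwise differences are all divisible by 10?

Integers whose pairwise differences are multiples of 10 are exactly those sharing a remainder mod 10. Pigeonhole: the 10 residue classes mod 10 are the pigeonholes.
With 40 integers one could put 4 in each residue class and have no class reach 5.
The 41st integer pushes some class to 5, so 10·4 + 1 = 41.

41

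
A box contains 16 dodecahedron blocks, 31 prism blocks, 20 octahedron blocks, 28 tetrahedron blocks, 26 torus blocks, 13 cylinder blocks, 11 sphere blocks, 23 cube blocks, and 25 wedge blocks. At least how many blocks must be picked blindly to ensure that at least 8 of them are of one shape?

An adversary could hand out at most 7 blocks per shape: 7 + 7 + 7 + 7 + 7 + 7 + 7 + 7 + 7 = 63 blocks and still no shape has 8.
One more block lands in a shape already at 7, so 64 draws are enough and 63 are not.

64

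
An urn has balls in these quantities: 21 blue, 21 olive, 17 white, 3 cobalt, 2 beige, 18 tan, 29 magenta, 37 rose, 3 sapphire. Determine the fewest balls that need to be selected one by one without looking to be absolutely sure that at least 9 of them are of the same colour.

Put each drawn ball into a box by colour. The largest draw with every box below 9 takes min(count, 8) from each colour; colours with fewer than 8 contribute all they have.
Σ min(cᵢ, 8) = 8 + 8 + 8 + 3 + 2 + 8 + 8 + 8 + 3 = 56.
Draw number 56 + 1 = 57 must push one box to 9.

57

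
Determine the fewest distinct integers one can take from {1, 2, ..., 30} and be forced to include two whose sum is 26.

Two chosen integers sum to 26 exactly when both halves of some pair {x, 26−x} with 1 ≤ x ≤ 26−x ≤ 25 are chosen — 12 such pairs.
The remaining 6 elements (those with no distinct partner in range) can never complete a 26-sum, so the worst case takes all of them and one from each pair: 6 + 12 = 18.
The 19th integer has to be the second member of some pair, so 18 + 1 = 19.

19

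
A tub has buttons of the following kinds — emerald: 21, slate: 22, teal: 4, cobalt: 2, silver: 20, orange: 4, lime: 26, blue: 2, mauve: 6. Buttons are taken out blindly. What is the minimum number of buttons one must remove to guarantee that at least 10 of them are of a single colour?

An adversary could hand out at most 9 buttons per colour (5 colours run out sooner): 9 + 9 + 4 + 2 + 9 + 4 + 9 + 2 + 6 = 54 buttons and still no colour has 10.
One more button lands in a colour already at 9, so 55 draws are enough and 54 are not.

55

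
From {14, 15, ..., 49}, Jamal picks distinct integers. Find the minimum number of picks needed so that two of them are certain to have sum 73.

A set avoiding the sum 73 can contain at most one of each pair {x, 73−x}, plus the 10 elements whose complement lies outside the range.
The integers 14, …, 36 (23 of them) are such a set: any two sum to at least 14+15 = 29 and at most 35+36 = 71 < 73.
Any 24th integer completes one of the 13 pairs, so 24 choices force a sum of 73.

24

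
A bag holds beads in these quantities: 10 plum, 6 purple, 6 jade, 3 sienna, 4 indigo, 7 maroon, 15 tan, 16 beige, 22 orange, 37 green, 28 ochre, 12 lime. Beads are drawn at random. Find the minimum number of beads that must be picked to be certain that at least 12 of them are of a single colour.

By the pigeonhole principle, put each drawn bead into a box by colour. The largest draw with every box below 12 takes min(count, 11) from each colour; colours with fewer than 11 contribute all they have.
Σ min(cᵢ, 11) = 10 + 6 + 6 + 3 + 4 + 7 + 11 + 11 + 11 + 11 + 11 + 11 = 102.
Draw number 102 + 1 = 103 must push one box to 12.

103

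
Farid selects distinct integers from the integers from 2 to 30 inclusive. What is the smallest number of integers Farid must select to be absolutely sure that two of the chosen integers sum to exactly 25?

Two chosen integers sum to 25 exactly when both halves of some pair {x, 25−x} with 2 ≤ x ≤ 25−x ≤ 23 are chosen — 11 such pairs.
The remaining 7 elements (those with no distinct partner in range) can never complete a 25-sum, so the worst case takes all of them and one from each pair: 7 + 11 = 18.
The 19th integer has to be the second member of some pair, so 18 + 1 = 19.

19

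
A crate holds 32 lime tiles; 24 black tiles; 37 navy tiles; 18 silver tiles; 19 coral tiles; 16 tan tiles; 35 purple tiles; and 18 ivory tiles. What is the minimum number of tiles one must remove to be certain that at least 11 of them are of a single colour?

Put each drawn tile into a box by colour. The largest draw with every box below 11 takes min(count, 10) from each colour.
Σ min(cᵢ, 10) = 10 + 10 + 10 + 10 + 10 + 10 + 10 + 10 = 80.
Draw number 80 + 1 = 81 must push one box to 11.

81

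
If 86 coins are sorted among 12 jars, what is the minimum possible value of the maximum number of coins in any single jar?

Pigeonhole: the 12 jars are the holes and the 86 coins are the pigeons.
If every jar held at most 7 coins, the total would be at most 12 × 7 = 84, which is less than 86.
So some jar holds at least ⌈86/12⌉ = 8 coins.

8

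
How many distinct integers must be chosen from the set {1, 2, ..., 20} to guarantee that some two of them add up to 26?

Group the elements by complementary pair {x, 26−x}: {6,20}, {7,19}, {8,18}, …, giving 7 two-element pairs, the single value 13 (it cannot pair with itself since the integers are distinct), and 5 integers whose partner 26−x falls outside [1,20].
Pigeonhole: treating each of those 13 groups as a pigeonhole, one can pick one integer per group — 13 integers — with no two summing to 26.
The 14th integer lands in an occupied pair, forcing a sum of 26.

14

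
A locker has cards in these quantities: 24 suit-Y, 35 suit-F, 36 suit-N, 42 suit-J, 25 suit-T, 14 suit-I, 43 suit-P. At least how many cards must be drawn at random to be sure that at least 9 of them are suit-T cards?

In the worst case for collecting suit-T cards, every non-suit-T card comes out first.
There are 24 + 35 + 36 + 42 + 14 + 43 = 194 non-suit-T cards altogether.
After those, each further card must be suit-T, so 194 + 9 = 203 draws guarantee 9 suit-T cards.

203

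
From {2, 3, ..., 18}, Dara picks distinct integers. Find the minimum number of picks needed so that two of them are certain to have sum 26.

A set avoiding the sum 26 can contain at most one of each pair {x, 26−x}, plus the 7 elements whose complement lies outside the range or equal to its own complement.
The integers 2, …, 13 (12 of them) are such a set: any two sum to at least 2+3 = 5 and at most 12+13 = 25 < 26.
Pigeonhole: any 13th integer completes one of the 5 pairs, so 13 choices force a sum of 26.

13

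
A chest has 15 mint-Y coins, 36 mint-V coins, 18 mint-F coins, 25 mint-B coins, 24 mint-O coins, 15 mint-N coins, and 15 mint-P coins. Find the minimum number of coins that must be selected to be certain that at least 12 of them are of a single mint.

By pigeonhole, the 7 mints are the holes; the coins drawn are the pigeons.
To avoid 12 of any one mint, the worst case takes at most 11 of each mint.
That gives 11 + 11 + 11 + 11 + 11 + 11 + 11 = 77 coins with no mint reaching 12.
The next coin forces some mint to 12, so 77 + 1 = 78.

78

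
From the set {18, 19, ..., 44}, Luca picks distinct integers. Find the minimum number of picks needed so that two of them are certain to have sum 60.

16

Two chosen integers sum to 60 exactly when both halves of some pair {x, 60−x} with 18 ≤ x ≤ 60−x ≤ 42 are chosen — 12 such pairs.
The remaining 3 elements (those with no distinct partner in range) can never complete a 60-sum, so the worst case takes all of them and one from each pair: 3 + 12 = 15.
By the pigeonhole principle, the 16th integer has to be the second member of some pair, so 15 + 1 = 16.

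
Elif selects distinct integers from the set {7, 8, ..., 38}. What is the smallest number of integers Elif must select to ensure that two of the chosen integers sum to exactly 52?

A set avoiding the sum 52 can contain at most one of each pair {x, 52−x}, plus the 8 elements whose complement lies outside the range or equal to its own complement.
The integers 7, …, 26 (20 of them) are such a set: any two sum to at least 7+8 = 15 and at most 25+26 = 51 < 52.
By the pigeonhole principle, any 21st integer completes one of the 12 pairs, so 21 choices force a sum of 52.

21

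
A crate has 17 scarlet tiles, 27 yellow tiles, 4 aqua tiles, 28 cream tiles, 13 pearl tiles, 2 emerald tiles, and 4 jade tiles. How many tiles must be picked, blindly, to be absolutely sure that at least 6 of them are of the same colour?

31

The 7 colours are the holes; the tiles drawn are the pigeons.
To avoid 6 of any one colour, the worst case takes at most 5 of each colour, or every tile of a colour that has fewer than 5.
That gives 5 + 5 + 4 + 5 + 5 + 2 + 4 = 30 tiles with no colour reaching 6.
The next tile forces some colour to 6, so 30 + 1 = 31.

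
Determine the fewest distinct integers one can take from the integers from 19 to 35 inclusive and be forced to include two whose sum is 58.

12

A set avoiding the sum 58 can contain at most one of each pair {x, 58−x}, plus the 5 elements whose complement lies outside the range or equal to its own complement.
The integers 19, …, 29 (11 of them) are such a set: any two sum to at least 19+20 = 39 and at most 28+29 = 57 < 58.
Any 12th integer completes one of the 6 pairs, so 12 choices force a sum of 58.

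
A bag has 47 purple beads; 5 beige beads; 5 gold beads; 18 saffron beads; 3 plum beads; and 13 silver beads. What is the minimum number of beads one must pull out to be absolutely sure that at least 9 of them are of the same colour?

38

An adversary could hand out at most 8 beads per colour (beige, gold, plum run out sooner): 8 + 5 + 5 + 8 + 3 + 8 = 37 beads and still no colour has 9.
One more bead lands in a colour already at 8, so 38 draws are enough and 37 are not.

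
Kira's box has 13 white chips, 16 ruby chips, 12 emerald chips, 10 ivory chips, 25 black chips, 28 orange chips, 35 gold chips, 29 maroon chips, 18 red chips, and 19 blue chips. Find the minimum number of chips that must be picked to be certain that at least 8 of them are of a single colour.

Pigeonhole: the 10 colours are the holes; the chips drawn are the pigeons.
To avoid 8 of any one colour, the worst case takes at most 7 of each colour.
That gives 7 + 7 + 7 + 7 + 7 + 7 + 7 + 7 + 7 + 7 = 70 chips with no colour reaching 8.
The next chip forces some colour to 8, so 70 + 1 = 71.

71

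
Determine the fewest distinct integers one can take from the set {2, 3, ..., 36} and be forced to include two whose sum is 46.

Group the elements by complementary pair {x, 46−x}: {10,36}, {11,35}, {12,34}, …, giving 13 two-element pairs, the single value 23 (it cannot pair with itself since the integers are distinct), and 8 integers whose partner 46−x falls outside [2,36].
Treating each of those 22 groups as a pigeonhole, one can pick one integer per group — 22 integers — with no two summing to 46.
The 23rd integer lands in an occupied pair, forcing a sum of 46.

23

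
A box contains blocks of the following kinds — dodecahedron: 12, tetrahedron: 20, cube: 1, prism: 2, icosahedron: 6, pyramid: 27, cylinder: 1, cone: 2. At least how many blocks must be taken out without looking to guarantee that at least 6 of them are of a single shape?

Put each drawn block into a box by shape. The largest draw with every box below 6 takes min(count, 5) from each shape; shapes with fewer than 5 contribute all they have.
Σ min(cᵢ, 5) = 5 + 5 + 1 + 2 + 5 + 5 + 1 + 2 = 26.
Draw number 26 + 1 = 27 must push one box to 6.

27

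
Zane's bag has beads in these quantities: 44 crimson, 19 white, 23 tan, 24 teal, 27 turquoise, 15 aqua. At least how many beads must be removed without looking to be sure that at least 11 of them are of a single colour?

By pigeonhole, put each drawn bead into a box by colour. The largest draw with every box below 11 takes min(count, 10) from each colour.
Σ min(cᵢ, 10) = 10 + 10 + 10 + 10 + 10 + 10 = 60.
Draw number 60 + 1 = 61 must push one box to 11.

61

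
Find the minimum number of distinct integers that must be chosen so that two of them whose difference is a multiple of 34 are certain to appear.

Integers whose pairwise differences are multiples of 34 are exactly those sharing a remainder mod 34. Pigeonhole: the 34 residue classes mod 34 are the pigeonholes.
With 34 integers one could put 1 in each residue class and have no class reach 2.
The 35th integer pushes some class to 2, so 34·1 + 1 = 35.

35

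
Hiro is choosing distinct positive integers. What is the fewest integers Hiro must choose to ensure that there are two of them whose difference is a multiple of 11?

12

Integers whose pairwise differences are multiples of 11 are exactly those sharing a remainder mod 11. The 11 residue classes mod 11 are the pigeonholes.
With 11 integers one could put 1 in each residue class and have no class reach 2.
The 12th integer pushes some class to 2, so 11·1 + 1 = 12.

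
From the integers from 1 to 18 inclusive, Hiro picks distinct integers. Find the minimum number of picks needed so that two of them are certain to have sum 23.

Two chosen integers sum to 23 exactly when both halves of some pair {x, 23−x} with 5 ≤ x ≤ 23−x ≤ 18 are chosen — 7 such pairs.
The remaining 4 elements (those with no distinct partner in range) can never complete a 23-sum, so the worst case takes all of them and one from each pair: 4 + 7 = 11.
The 12th integer has to be the second member of some pair, so 11 + 1 = 12.

12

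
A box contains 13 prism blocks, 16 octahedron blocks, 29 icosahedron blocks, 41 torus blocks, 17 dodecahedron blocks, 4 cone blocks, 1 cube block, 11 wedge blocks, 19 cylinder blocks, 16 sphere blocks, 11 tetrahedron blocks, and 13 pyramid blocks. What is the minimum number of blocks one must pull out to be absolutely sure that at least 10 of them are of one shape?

96

The 12 shapes are the holes; the blocks drawn are the pigeons.
To avoid 10 of any one shape, the worst case takes at most 9 of each shape, or every block of a shape that has fewer than 9.
That gives 9 + 9 + 9 + 9 + 9 + 4 + 1 + 9 + 9 + 9 + 9 + 9 = 95 blocks with no shape reaching 10.
The next block forces some shape to 10, so 95 + 1 = 96.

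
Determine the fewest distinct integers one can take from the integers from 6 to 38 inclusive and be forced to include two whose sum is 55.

Two chosen integers sum to 55 exactly when both halves of some pair {x, 55−x} with 17 ≤ x ≤ 55−x ≤ 38 are chosen — 11 such pairs.
The remaining 11 elements (those with no distinct partner in range) can never complete a 55-sum, so the worst case takes all of them and one from each pair: 11 + 11 = 22.
The 23rd integer has to be the second member of some pair, so 22 + 1 = 23.

23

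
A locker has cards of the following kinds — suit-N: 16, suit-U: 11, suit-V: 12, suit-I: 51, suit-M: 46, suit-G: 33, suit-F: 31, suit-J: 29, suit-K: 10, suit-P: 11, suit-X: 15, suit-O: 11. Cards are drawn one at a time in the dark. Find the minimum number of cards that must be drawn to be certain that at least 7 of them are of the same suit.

An adversary could hand out at most 6 cards per suit: 6 + 6 + 6 + 6 + 6 + 6 + 6 + 6 + 6 + 6 + 6 + 6 = 72 cards and still no suit has 7.
One more card lands in a suit already at 6, so 73 draws are enough and 72 are not.

73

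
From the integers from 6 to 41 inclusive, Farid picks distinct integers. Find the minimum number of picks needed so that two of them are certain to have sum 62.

A set avoiding the sum 62 can contain at most one of each pair {x, 62−x}, plus the 16 elements whose complement lies outside the range or equal to its own complement.
The integers 6, …, 31 (26 of them) are such a set: any two sum to at least 6+7 = 13 and at most 30+31 = 61 < 62.
Any 27th integer completes one of the 10 pairs, so 27 choices force a sum of 62.

27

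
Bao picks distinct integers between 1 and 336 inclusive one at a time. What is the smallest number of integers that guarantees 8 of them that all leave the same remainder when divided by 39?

274

By the pigeonhole principle, the 39 residue classes mod 39 are the pigeonholes.
With 273 integers one could put 7 in each residue class and have no class reach 8.
The 274th integer pushes some class to 8, so 39·7 + 1 = 274.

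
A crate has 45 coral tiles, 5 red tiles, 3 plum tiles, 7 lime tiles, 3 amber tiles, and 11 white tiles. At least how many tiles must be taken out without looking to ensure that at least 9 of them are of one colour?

The 6 colours are the holes; the tiles drawn are the pigeons.
To avoid 9 of any one colour, the worst case takes at most 8 of each colour, or every tile of a colour that has fewer than 8.
That gives 8 + 5 + 3 + 7 + 3 + 8 = 34 tiles with no colour reaching 9.
The next tile forces some colour to 9, so 34 + 1 = 35.

35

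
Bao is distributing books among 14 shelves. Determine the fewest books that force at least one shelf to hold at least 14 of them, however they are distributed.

183

With 182 books one could put exactly 13 in each of the 14 shelves, and no shelf would reach 14.
By pigeonhole, one more book must land in a shelf that already has 13, giving it 14.
So 14 × 13 + 1 = 183 books are required.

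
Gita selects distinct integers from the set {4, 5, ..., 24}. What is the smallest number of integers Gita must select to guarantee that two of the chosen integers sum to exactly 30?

13

Group the elements by complementary pair {x, 30−x}: {6,24}, {7,23}, {8,22}, …, giving 9 two-element pairs, the single value 15 (it cannot pair with itself since the integers are distinct), and 2 integers whose partner 30−x falls outside [4,24].
By pigeonhole, treating each of those 12 groups as a pigeonhole, one can pick one integer per group — 12 integers — with no two summing to 30.
The 13th integer lands in an occupied pair, forcing a sum of 30.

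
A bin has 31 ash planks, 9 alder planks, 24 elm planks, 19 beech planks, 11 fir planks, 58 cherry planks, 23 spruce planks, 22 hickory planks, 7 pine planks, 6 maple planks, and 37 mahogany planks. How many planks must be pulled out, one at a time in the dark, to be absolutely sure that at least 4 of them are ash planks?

220

In the worst case for collecting ash planks, every non-ash plank comes out first.
There are 9 + 24 + 19 + 11 + 58 + 23 + 22 + 7 + 6 + 37 = 216 non-ash planks altogether.
After those, each further plank must be ash, so 216 + 4 = 220 draws guarantee 4 ash planks.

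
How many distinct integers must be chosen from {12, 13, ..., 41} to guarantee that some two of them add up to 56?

18

A set avoiding the sum 56 can contain at most one of each pair {x, 56−x}, plus the 4 elements whose complement lies outside the range or equal to its own complement.
The integers 12, …, 28 (17 of them) are such a set: any two sum to at least 12+13 = 25 and at most 27+28 = 55 < 56.
Pigeonhole: any 18th integer completes one of the 13 pairs, so 18 choices force a sum of 56.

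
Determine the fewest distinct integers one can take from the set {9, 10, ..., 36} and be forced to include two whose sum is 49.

A set avoiding the sum 49 can contain at most one of each pair {x, 49−x}, plus the 4 elements whose complement lies outside the range.
The integers 9, …, 24 (16 of them) are such a set: any two sum to at least 9+10 = 19 and at most 23+24 = 47 < 49.
By the pigeonhole principle, any 17th integer completes one of the 12 pairs, so 17 choices force a sum of 49.

17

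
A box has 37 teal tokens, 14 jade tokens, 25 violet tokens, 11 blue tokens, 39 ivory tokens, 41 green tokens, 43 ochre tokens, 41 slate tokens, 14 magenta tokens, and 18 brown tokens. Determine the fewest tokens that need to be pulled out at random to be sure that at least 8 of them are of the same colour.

By pigeonhole, the 10 colours are the holes; the tokens drawn are the pigeons.
To avoid 8 of any one colour, the worst case takes at most 7 of each colour.
That gives 7 + 7 + 7 + 7 + 7 + 7 + 7 + 7 + 7 + 7 = 70 tokens with no colour reaching 8.
The next token forces some colour to 8, so 70 + 1 = 71.

71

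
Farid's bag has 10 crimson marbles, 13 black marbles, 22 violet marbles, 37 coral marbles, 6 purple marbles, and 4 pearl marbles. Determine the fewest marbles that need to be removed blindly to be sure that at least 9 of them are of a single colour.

The 6 colours are the holes; the marbles drawn are the pigeons.
To avoid 9 of any one colour, the worst case takes at most 8 of each colour, or every marble of a colour that has fewer than 8.
That gives 8 + 8 + 8 + 8 + 6 + 4 = 42 marbles with no colour reaching 9.
The next marble forces some colour to 9, so 42 + 1 = 43.

43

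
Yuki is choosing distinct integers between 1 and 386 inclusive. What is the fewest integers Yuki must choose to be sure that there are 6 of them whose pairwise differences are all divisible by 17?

86

Integers whose pairwise differences are multiples of 17 are exactly those sharing a remainder mod 17. By the pigeonhole principle, the 17 residue classes mod 17 are the pigeonholes.
With 85 integers one could put 5 in each residue class and have no class reach 6.
The 86th integer pushes some class to 6, so 17·5 + 1 = 86.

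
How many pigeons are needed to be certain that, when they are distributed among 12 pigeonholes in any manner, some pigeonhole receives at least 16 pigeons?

With 180 pigeons one could put exactly 15 in each of the 12 pigeonholes, and no pigeonhole would reach 16.
Pigeonhole: one more pigeon must land in a pigeonhole that already has 15, giving it 16.
So 12 × 15 + 1 = 181 pigeons are required.

181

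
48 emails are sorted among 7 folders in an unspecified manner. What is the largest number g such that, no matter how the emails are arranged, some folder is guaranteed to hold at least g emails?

7

The 7 folders are the holes and the 48 emails are the pigeons.
If every folder held at most 6 emails, the total would be at most 7 × 6 = 42, which is less than 48.
So some folder holds at least ⌈48/7⌉ = 7 emails.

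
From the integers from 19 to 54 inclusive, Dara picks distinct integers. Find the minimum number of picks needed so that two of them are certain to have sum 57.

Two chosen integers sum to 57 exactly when both halves of some pair {x, 57−x} with 19 ≤ x ≤ 57−x ≤ 38 are chosen — 10 such pairs.
The remaining 16 elements (those with no distinct partner in range) can never complete a 57-sum, so the worst case takes all of them and one from each pair: 16 + 10 = 26.
The 27th integer has to be the second member of some pair, so 26 + 1 = 27.

27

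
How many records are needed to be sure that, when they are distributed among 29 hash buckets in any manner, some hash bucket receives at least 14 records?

378

With 377 records one could put exactly 13 in each of the 29 hash buckets, and no hash bucket would reach 14.
One more record must land in a hash bucket that already has 13, giving it 14.
So 29 × 13 + 1 = 378 records are required.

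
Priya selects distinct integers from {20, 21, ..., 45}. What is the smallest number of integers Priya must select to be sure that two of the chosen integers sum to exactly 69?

16

Two chosen integers sum to 69 exactly when both halves of some pair {x, 69−x} with 24 ≤ x ≤ 69−x ≤ 45 are chosen — 11 such pairs.
The remaining 4 elements (those with no distinct partner in range) can never complete a 69-sum, so the worst case takes all of them and one from each pair: 4 + 11 = 15.
By the pigeonhole principle, the 16th integer has to be the second member of some pair, so 15 + 1 = 16.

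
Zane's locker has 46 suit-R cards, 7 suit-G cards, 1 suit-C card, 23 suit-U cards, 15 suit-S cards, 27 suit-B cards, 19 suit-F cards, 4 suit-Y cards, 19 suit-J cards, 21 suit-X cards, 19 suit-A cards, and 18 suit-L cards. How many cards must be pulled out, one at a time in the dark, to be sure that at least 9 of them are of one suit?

85

Put each drawn card into a box by suit. The largest draw with every box below 9 takes min(count, 8) from each suit; suits with fewer than 8 contribute all they have.
Σ min(cᵢ, 8) = 8 + 7 + 1 + 8 + 8 + 8 + 8 + 4 + 8 + 8 + 8 + 8 = 84.
Draw number 84 + 1 = 85 must push one box to 9.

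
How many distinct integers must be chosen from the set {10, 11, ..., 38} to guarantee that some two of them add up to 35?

Group the elements by complementary pair {x, 35−x}: {10,25}, {11,24}, {12,23}, …, giving 8 two-element pairs and 13 integers whose partner 35−x falls outside [10,38].
Treating each of those 21 groups as a pigeonhole, one can pick one integer per group — 21 integers — with no two summing to 35.
The 22nd integer lands in an occupied pair, forcing a sum of 35.

22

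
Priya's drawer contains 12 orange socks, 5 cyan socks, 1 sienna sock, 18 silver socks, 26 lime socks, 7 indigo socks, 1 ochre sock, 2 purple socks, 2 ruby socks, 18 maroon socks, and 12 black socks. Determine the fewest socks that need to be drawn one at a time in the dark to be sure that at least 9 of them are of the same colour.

By pigeonhole, put each drawn sock into a box by colour. The largest draw with every box below 9 takes min(count, 8) from each colour; colours with fewer than 8 contribute all they have.
Σ min(cᵢ, 8) = 8 + 5 + 1 + 8 + 8 + 7 + 1 + 2 + 2 + 8 + 8 = 58.
Draw number 58 + 1 = 59 must push one box to 9.

59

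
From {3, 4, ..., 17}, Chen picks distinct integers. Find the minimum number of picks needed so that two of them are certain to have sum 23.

10

Group the elements by complementary pair {x, 23−x}: {6,17}, {7,16}, {8,15}, …, giving 6 two-element pairs and 3 integers whose partner 23−x falls outside [3,17].
By the pigeonhole principle, treating each of those 9 groups as a pigeonhole, one can pick one integer per group — 9 integers — with no two summing to 23.
The 10th integer lands in an occupied pair, forcing a sum of 23.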